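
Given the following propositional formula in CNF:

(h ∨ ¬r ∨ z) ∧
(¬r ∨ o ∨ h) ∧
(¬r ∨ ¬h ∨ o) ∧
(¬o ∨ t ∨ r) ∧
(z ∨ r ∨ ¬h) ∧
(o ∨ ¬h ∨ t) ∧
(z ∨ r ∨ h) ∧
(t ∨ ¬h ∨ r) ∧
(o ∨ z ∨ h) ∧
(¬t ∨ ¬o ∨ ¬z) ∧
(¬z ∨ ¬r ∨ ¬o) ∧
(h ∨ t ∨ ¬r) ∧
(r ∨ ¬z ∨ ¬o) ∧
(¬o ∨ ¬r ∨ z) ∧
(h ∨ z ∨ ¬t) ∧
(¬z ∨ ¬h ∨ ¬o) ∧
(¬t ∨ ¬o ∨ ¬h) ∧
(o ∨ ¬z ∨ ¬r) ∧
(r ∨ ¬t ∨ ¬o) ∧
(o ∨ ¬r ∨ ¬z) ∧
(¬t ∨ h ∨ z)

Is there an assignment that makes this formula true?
Yes

Yes, the formula is satisfiable.

One satisfying assignment is: z=True, t=True, h=True, o=False, r=False

Verification: With this assignment, all 21 clauses evaluate to true.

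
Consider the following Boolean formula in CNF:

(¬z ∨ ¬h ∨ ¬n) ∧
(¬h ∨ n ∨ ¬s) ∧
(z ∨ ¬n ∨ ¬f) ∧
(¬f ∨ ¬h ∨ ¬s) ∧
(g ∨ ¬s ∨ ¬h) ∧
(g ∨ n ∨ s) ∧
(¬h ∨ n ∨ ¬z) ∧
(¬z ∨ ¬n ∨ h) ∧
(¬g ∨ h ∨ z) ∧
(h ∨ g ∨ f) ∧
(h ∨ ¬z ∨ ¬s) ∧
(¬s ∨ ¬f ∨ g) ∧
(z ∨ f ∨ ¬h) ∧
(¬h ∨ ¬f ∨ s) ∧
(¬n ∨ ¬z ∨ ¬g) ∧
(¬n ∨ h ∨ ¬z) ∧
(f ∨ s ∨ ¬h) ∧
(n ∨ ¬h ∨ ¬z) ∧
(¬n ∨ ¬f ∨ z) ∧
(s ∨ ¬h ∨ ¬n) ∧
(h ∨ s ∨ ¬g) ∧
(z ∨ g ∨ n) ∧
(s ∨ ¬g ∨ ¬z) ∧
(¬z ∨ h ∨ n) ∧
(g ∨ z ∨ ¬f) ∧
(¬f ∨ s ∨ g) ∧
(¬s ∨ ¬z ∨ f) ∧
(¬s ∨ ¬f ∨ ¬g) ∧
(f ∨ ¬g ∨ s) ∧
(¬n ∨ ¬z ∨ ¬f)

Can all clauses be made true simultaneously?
No

No, the formula is not satisfiable.

No assignment of truth values to the variables can make all 30 clauses true simultaneously.

The formula is UNSAT (unsatisfiable).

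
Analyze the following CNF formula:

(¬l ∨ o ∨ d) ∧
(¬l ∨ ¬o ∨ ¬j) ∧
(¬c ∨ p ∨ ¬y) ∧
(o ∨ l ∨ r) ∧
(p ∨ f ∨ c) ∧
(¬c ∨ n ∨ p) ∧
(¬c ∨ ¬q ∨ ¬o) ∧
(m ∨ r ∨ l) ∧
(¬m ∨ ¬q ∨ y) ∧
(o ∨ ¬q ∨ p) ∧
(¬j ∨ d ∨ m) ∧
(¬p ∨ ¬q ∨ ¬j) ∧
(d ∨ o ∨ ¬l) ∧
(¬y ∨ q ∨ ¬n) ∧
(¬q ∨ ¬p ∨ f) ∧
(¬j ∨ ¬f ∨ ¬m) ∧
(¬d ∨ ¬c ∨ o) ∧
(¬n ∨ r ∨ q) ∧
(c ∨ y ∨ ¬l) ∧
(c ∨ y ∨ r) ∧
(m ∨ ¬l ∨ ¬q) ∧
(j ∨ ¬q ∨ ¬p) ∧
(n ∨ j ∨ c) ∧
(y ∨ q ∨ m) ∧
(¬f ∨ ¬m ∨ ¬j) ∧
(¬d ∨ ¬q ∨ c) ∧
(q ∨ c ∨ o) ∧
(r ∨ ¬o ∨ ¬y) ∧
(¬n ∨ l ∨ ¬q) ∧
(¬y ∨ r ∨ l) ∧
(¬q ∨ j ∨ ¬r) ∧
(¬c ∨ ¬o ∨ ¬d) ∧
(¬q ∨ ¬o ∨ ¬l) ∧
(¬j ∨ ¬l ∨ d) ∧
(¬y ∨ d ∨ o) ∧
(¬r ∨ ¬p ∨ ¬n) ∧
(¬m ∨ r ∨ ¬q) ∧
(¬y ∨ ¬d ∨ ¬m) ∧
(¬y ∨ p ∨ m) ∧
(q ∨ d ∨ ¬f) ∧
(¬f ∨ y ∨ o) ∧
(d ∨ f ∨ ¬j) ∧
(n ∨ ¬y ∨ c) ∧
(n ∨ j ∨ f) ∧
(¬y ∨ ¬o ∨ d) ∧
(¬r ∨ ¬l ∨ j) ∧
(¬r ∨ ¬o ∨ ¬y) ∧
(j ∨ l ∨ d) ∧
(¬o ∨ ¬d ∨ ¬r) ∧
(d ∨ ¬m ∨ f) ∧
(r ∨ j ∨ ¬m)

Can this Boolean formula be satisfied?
No

No, the formula is not satisfiable.

No assignment of truth values to the variables can make all 51 clauses true simultaneously.

The formula is UNSAT (unsatisfiable).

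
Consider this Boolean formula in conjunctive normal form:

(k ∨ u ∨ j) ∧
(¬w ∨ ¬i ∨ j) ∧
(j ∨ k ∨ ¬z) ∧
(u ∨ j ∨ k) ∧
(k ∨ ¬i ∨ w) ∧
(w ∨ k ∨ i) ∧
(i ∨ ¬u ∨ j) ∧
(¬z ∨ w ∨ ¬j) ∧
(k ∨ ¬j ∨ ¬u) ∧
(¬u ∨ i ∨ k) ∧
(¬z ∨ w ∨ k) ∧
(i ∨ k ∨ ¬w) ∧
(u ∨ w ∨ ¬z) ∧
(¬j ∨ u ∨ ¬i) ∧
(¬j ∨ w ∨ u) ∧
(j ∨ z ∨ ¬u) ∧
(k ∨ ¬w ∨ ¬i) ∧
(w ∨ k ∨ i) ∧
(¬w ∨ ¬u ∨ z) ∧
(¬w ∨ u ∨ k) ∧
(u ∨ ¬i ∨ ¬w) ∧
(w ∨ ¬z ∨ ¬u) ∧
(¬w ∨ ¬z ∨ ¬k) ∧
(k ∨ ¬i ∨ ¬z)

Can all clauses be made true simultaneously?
Yes

Yes, the formula is satisfiable.

One satisfying assignment is: j=False, w=False, i=False, k=True, u=False, z=False

Verification: With this assignment, all 24 clauses evaluate to true.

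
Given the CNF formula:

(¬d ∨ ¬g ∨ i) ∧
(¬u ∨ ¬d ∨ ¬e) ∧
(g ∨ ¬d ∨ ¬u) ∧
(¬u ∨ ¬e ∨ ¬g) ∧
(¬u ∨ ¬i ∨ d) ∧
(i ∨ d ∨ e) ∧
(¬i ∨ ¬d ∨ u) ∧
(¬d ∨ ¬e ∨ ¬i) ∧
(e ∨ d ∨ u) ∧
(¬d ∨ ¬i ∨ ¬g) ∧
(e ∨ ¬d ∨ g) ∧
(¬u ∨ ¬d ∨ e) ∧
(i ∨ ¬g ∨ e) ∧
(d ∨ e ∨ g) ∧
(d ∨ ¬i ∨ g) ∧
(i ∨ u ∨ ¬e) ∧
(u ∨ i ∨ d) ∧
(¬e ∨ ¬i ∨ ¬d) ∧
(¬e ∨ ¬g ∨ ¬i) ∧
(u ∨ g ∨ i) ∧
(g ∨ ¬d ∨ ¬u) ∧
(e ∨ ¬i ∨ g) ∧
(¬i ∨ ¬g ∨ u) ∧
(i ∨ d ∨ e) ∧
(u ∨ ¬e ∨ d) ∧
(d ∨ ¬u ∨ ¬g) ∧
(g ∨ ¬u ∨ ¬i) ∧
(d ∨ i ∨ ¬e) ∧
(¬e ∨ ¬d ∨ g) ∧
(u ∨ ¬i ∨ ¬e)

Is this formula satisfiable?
No

No, the formula is not satisfiable.

No assignment of truth values to the variables can make all 30 clauses true simultaneously.

The formula is UNSAT (unsatisfiable).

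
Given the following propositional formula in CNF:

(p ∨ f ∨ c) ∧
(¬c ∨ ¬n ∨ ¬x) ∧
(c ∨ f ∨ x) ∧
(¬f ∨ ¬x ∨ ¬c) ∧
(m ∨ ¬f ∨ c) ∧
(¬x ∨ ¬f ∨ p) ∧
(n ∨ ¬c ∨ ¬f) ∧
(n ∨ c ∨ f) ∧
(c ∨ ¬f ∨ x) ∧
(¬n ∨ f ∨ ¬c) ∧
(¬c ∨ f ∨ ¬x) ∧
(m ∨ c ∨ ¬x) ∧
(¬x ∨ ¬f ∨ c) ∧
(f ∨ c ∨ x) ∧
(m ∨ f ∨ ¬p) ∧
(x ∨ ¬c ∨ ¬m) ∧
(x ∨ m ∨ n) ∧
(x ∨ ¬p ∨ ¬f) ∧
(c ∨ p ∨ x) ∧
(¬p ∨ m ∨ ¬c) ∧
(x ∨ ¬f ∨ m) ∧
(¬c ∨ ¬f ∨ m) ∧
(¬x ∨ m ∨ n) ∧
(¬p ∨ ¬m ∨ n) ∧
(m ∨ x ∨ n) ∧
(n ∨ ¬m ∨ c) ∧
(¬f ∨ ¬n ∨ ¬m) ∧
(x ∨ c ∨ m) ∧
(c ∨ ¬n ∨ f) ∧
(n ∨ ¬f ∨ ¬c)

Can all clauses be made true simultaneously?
No

No, the formula is not satisfiable.

No assignment of truth values to the variables can make all 30 clauses true simultaneously.

The formula is UNSAT (unsatisfiable).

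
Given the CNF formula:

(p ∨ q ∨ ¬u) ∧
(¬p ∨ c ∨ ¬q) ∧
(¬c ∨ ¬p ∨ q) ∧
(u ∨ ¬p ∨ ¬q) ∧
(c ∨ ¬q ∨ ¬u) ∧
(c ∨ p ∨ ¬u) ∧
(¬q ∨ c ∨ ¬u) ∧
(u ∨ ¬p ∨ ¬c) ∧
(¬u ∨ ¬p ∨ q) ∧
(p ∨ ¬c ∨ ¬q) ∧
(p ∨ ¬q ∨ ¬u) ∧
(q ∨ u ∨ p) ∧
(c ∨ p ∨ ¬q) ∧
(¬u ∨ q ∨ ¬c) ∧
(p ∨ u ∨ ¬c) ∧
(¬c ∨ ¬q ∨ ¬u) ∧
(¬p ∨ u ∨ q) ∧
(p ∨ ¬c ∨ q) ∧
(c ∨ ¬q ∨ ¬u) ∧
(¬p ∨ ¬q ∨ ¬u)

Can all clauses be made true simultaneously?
No

No, the formula is not satisfiable.

No assignment of truth values to the variables can make all 20 clauses true simultaneously.

The formula is UNSAT (unsatisfiable).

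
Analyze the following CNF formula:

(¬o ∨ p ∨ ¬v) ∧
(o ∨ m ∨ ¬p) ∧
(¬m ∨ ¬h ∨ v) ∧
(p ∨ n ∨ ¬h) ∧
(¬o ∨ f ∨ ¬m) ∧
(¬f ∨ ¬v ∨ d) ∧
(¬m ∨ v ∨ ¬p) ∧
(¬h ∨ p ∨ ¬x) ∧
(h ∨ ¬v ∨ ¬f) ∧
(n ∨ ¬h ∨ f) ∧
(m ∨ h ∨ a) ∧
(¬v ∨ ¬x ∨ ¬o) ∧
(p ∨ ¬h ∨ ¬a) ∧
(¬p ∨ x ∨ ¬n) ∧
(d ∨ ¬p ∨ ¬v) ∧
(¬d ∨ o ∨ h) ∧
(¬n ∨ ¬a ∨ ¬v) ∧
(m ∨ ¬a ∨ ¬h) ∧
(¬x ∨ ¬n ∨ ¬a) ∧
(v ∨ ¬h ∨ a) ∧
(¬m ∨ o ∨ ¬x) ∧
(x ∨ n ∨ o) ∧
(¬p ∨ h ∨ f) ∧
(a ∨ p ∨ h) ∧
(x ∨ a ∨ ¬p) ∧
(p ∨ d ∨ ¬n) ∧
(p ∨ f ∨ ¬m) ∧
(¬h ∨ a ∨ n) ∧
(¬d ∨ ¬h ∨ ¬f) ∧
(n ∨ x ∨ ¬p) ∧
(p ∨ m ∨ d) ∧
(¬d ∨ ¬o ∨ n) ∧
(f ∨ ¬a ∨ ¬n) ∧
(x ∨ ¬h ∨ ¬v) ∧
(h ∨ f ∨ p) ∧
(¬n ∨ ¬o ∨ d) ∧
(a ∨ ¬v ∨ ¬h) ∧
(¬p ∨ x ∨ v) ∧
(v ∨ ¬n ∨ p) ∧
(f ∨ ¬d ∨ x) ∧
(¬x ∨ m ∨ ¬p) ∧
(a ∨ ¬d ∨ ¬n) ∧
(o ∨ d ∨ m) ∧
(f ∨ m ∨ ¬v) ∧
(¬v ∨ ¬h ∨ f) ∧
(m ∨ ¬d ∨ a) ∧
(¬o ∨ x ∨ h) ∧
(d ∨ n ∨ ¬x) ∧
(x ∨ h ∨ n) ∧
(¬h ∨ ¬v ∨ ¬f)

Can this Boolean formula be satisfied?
No

No, the formula is not satisfiable.

No assignment of truth values to the variables can make all 50 clauses true simultaneously.

The formula is UNSAT (unsatisfiable).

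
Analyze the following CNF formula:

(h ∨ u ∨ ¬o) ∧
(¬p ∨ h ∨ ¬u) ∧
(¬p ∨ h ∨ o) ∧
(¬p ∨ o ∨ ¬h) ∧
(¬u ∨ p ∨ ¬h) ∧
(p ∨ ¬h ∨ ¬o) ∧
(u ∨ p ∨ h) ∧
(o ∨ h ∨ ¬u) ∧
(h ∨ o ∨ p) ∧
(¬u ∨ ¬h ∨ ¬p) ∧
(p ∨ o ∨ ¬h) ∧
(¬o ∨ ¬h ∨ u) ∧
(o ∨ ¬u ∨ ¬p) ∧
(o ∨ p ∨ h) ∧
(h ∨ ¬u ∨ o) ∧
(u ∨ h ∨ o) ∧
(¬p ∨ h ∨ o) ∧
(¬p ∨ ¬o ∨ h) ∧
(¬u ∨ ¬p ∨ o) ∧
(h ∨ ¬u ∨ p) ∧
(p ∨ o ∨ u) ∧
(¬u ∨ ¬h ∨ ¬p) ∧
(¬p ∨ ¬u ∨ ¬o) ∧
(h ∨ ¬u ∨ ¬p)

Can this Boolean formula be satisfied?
No

No, the formula is not satisfiable.

No assignment of truth values to the variables can make all 24 clauses true simultaneously.

The formula is UNSAT (unsatisfiable).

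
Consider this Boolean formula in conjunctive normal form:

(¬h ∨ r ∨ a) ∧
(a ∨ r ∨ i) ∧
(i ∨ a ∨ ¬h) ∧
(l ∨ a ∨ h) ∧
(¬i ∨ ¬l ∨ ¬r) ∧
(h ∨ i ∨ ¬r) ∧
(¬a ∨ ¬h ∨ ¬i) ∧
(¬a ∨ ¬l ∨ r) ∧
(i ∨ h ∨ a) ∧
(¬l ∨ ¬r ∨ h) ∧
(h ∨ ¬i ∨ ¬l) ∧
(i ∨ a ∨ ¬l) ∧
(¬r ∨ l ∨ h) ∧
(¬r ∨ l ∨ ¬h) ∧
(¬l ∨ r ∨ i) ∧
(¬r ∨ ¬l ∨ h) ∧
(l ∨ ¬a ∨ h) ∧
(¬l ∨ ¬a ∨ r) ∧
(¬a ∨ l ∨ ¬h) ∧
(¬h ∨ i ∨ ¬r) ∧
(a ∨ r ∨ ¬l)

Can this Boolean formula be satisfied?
No

No, the formula is not satisfiable.

No assignment of truth values to the variables can make all 21 clauses true simultaneously.

The formula is UNSAT (unsatisfiable).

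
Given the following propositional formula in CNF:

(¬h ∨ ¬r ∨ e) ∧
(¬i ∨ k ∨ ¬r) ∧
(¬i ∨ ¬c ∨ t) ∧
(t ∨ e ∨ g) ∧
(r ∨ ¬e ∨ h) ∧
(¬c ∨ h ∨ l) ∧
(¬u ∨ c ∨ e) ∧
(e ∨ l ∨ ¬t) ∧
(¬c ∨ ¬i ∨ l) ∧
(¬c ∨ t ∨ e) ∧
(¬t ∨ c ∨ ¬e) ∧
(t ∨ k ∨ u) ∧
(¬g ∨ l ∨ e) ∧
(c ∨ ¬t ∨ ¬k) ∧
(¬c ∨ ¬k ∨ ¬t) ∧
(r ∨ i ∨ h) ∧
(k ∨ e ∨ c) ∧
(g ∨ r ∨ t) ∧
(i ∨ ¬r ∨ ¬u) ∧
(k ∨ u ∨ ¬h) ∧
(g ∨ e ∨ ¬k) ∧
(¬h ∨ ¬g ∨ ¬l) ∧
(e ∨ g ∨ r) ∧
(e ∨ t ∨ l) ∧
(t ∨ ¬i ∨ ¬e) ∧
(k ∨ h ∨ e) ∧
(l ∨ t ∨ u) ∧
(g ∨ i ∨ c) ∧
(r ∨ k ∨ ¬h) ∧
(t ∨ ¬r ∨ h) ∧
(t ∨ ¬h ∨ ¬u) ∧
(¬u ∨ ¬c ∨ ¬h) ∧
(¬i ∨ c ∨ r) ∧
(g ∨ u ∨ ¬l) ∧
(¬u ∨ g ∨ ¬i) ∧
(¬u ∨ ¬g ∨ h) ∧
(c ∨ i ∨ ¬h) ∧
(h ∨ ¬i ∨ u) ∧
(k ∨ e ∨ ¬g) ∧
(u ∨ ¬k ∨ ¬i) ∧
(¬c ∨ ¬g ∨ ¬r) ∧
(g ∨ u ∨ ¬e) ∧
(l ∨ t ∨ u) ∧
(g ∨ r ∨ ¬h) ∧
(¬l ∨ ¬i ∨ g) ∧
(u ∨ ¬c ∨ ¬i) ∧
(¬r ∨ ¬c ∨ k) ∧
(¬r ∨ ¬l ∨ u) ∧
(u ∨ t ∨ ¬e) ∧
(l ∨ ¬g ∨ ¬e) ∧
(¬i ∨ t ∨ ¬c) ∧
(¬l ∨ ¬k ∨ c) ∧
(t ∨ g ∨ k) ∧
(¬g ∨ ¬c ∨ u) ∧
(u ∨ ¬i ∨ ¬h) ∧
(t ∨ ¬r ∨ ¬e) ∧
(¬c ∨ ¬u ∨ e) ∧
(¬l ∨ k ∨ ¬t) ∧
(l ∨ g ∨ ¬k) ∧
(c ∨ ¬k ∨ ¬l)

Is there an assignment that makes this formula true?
No

No, the formula is not satisfiable.

No assignment of truth values to the variables can make all 60 clauses true simultaneously.

The formula is UNSAT (unsatisfiable).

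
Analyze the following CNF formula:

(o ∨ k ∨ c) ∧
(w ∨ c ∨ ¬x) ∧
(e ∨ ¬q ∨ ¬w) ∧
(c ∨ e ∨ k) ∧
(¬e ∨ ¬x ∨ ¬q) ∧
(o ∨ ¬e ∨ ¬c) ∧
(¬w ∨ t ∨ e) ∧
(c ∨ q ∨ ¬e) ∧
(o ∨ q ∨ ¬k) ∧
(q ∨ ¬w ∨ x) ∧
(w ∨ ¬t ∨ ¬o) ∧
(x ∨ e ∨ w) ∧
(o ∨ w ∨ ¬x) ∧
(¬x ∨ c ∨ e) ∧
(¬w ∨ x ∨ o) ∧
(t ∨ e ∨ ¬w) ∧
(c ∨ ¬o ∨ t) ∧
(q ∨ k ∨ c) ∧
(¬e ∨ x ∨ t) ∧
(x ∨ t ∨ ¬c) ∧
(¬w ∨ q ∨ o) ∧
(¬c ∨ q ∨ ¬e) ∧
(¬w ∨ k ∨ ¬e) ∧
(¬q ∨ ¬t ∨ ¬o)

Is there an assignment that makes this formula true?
Yes

Yes, the formula is satisfiable.

One satisfying assignment is: k=False, e=False, t=False, o=True, q=False, c=True, w=False, x=True

Verification: With this assignment, all 24 clauses evaluate to true.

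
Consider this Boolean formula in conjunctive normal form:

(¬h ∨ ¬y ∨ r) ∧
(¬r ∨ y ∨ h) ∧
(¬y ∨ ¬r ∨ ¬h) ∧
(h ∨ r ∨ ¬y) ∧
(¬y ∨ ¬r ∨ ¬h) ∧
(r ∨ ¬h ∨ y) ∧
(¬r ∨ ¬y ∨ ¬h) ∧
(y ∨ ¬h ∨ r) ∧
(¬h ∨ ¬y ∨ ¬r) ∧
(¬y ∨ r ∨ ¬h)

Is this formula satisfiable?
Yes

Yes, the formula is satisfiable.

One satisfying assignment is: r=False, y=False, h=False

Verification: With this assignment, all 10 clauses evaluate to true.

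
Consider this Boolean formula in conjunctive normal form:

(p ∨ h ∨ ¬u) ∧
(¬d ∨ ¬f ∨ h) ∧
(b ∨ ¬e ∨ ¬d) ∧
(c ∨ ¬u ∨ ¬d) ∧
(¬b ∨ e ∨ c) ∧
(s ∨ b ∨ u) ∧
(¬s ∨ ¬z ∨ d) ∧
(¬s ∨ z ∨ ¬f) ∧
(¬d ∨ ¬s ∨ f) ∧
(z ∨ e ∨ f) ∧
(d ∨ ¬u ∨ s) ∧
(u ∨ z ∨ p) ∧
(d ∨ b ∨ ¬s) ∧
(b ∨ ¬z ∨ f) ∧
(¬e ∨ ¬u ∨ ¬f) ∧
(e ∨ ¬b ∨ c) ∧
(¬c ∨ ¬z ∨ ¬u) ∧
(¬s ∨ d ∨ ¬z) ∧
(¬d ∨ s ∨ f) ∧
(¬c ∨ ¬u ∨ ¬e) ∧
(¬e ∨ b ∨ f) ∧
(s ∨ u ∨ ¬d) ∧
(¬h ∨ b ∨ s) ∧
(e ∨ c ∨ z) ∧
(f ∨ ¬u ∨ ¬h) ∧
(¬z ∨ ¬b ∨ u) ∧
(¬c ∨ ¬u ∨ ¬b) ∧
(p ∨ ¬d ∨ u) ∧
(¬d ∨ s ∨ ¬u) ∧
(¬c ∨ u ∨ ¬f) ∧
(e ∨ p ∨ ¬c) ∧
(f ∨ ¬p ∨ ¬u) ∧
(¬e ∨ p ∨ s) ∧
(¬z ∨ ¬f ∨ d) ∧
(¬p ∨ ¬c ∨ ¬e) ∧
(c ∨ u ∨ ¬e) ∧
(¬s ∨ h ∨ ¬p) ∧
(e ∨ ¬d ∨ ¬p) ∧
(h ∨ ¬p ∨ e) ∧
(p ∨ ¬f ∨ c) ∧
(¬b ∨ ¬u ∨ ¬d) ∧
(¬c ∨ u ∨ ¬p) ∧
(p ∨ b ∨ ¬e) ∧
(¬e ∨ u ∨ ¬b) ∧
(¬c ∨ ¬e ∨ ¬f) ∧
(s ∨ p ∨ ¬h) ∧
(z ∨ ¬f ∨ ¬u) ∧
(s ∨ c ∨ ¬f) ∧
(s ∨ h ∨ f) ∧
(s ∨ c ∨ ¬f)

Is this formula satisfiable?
No

No, the formula is not satisfiable.

No assignment of truth values to the variables can make all 50 clauses true simultaneously.

The formula is UNSAT (unsatisfiable).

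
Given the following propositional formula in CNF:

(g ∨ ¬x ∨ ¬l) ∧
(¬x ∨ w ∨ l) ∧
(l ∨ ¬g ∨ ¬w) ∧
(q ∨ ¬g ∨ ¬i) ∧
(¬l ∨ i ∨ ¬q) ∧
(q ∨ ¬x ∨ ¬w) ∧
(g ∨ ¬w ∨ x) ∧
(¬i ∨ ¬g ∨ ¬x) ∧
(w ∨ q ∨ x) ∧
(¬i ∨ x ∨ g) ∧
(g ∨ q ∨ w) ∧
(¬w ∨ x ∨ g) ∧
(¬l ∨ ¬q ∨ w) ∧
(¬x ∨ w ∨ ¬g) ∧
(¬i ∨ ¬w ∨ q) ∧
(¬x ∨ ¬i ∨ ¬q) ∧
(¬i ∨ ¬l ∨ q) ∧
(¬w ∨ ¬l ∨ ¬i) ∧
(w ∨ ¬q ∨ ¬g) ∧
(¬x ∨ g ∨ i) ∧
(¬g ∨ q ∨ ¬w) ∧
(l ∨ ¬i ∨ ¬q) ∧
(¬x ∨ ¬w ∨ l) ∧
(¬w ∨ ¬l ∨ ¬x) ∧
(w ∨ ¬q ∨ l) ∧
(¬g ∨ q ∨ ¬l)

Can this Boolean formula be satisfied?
No

No, the formula is not satisfiable.

No assignment of truth values to the variables can make all 26 clauses true simultaneously.

The formula is UNSAT (unsatisfiable).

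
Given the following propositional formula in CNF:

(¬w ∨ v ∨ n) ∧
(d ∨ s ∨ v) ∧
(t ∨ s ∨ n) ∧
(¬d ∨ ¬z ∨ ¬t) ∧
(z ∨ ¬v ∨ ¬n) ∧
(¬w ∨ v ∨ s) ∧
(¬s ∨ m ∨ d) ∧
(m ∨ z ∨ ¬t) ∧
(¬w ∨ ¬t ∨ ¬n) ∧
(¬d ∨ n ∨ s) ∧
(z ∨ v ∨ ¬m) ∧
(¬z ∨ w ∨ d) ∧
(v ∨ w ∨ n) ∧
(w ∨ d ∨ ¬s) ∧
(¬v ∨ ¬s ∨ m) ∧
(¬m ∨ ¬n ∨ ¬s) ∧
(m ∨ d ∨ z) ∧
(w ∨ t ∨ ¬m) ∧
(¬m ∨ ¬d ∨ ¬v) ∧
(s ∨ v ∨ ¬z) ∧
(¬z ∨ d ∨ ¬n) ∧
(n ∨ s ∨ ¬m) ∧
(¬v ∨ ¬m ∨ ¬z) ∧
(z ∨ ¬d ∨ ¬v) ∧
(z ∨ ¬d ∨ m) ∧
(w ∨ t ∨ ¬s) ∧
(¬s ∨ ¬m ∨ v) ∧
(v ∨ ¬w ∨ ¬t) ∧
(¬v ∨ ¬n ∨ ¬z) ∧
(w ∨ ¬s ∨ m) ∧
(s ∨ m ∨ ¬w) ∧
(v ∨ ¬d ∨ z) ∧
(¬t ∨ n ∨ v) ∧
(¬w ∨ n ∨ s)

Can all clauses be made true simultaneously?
Yes

Yes, the formula is satisfiable.

One satisfying assignment is: n=True, d=True, z=True, s=True, t=False, v=False, m=False, w=True

Verification: With this assignment, all 34 clauses evaluate to true.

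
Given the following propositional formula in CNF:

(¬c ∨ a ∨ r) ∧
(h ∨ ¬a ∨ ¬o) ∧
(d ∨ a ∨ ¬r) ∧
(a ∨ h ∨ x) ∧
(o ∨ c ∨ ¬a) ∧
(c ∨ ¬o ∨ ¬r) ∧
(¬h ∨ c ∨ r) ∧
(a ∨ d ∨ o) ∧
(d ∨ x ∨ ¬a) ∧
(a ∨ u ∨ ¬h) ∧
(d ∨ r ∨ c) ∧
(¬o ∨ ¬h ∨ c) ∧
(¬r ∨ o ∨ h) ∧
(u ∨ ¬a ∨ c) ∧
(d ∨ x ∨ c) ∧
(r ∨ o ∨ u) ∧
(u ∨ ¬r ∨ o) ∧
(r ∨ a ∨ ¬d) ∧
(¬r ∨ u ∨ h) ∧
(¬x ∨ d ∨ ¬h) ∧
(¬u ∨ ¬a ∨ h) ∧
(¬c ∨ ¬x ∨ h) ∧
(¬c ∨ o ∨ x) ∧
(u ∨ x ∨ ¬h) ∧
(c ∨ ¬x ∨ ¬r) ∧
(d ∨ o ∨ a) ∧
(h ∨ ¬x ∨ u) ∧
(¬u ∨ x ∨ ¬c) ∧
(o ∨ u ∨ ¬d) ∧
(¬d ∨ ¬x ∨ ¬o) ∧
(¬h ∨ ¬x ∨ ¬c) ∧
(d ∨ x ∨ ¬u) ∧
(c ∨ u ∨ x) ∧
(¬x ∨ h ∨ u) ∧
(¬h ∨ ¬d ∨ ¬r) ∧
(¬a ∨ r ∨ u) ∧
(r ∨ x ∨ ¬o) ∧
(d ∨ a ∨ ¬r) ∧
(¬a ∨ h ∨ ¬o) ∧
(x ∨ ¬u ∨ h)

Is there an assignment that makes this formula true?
No

No, the formula is not satisfiable.

No assignment of truth values to the variables can make all 40 clauses true simultaneously.

The formula is UNSAT (unsatisfiable).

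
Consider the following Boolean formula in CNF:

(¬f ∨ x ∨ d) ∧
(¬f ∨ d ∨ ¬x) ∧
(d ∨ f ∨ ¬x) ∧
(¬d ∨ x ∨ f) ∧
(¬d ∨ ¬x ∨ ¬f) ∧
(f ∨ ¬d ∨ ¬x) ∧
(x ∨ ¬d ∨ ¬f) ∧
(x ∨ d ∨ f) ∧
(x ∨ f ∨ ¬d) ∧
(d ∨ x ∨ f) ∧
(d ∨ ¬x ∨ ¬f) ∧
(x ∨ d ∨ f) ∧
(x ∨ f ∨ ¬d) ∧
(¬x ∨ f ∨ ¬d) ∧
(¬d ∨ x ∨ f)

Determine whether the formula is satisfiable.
No

No, the formula is not satisfiable.

No assignment of truth values to the variables can make all 15 clauses true simultaneously.

The formula is UNSAT (unsatisfiable).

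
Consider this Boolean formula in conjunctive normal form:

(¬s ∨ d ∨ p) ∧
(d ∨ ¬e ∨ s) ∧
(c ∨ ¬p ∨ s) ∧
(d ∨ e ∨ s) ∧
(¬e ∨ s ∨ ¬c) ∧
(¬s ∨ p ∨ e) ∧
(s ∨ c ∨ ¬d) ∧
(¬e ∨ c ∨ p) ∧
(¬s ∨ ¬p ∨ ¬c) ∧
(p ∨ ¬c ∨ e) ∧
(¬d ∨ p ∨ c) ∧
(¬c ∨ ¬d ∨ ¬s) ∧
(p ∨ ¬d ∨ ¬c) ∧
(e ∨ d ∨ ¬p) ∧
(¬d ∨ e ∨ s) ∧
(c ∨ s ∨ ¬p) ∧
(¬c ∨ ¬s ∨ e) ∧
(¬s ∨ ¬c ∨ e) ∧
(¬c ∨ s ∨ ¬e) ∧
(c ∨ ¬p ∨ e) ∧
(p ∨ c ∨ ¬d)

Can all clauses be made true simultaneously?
Yes

Yes, the formula is satisfiable.

One satisfying assignment is: d=False, c=False, p=True, s=True, e=True

Verification: With this assignment, all 21 clauses evaluate to true.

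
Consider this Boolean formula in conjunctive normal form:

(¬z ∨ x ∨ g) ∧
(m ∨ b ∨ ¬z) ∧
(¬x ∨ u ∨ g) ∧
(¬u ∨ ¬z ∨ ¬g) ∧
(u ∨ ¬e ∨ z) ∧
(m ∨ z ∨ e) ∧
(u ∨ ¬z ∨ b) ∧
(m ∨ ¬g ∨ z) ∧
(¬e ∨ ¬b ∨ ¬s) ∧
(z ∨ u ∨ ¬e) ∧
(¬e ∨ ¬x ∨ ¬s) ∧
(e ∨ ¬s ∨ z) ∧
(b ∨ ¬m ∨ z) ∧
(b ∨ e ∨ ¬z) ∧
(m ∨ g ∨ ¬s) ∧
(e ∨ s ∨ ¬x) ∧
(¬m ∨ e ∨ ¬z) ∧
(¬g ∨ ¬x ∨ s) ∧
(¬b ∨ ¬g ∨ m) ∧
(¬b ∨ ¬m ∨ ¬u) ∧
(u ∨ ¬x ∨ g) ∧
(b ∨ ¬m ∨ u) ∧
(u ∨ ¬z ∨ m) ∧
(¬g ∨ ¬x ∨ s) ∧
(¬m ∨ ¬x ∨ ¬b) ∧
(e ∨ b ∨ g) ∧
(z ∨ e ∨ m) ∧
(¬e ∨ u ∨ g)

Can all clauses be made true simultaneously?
Yes

Yes, the formula is satisfiable.

One satisfying assignment is: z=False, u=False, s=False, b=True, e=False, m=True, x=False, g=True

Verification: With this assignment, all 28 clauses evaluate to true.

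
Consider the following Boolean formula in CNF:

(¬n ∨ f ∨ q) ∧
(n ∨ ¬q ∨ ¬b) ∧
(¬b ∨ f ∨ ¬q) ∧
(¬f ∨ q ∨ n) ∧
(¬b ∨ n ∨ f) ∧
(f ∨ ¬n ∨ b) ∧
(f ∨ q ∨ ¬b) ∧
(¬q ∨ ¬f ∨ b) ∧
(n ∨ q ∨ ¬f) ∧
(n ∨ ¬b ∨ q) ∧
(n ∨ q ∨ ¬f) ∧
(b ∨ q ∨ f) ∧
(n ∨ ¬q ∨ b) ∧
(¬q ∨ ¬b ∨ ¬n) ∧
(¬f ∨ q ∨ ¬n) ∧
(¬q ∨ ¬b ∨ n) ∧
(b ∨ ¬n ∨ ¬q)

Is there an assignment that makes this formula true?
No

No, the formula is not satisfiable.

No assignment of truth values to the variables can make all 17 clauses true simultaneously.

The formula is UNSAT (unsatisfiable).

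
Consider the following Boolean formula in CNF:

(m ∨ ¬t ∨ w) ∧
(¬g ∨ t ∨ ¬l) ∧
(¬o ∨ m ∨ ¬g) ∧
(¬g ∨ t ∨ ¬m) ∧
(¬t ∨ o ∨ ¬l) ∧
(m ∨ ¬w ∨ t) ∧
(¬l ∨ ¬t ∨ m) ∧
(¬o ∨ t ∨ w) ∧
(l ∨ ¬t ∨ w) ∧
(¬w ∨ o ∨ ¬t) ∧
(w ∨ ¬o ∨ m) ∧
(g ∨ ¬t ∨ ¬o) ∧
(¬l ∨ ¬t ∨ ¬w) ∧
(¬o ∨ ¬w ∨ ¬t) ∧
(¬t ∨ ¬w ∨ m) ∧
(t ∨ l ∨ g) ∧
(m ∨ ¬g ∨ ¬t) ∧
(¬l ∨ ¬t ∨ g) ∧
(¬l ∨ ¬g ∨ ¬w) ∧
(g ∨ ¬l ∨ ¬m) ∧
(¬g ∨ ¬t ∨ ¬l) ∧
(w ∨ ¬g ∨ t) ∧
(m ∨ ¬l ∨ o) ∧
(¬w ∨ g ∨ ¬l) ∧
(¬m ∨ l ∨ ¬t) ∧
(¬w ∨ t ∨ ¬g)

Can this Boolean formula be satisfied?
No

No, the formula is not satisfiable.

No assignment of truth values to the variables can make all 26 clauses true simultaneously.

The formula is UNSAT (unsatisfiable).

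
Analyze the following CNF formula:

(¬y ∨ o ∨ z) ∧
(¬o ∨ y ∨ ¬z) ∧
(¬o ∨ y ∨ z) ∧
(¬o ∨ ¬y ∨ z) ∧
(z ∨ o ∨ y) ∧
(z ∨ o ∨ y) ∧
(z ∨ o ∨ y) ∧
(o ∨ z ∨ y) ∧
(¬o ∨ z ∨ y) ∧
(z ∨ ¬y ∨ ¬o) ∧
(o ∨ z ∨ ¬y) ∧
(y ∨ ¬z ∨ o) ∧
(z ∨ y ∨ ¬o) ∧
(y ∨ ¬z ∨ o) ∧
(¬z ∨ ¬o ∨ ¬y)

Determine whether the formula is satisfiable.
Yes

Yes, the formula is satisfiable.

One satisfying assignment is: y=True, z=True, o=False

Verification: With this assignment, all 15 clauses evaluate to true.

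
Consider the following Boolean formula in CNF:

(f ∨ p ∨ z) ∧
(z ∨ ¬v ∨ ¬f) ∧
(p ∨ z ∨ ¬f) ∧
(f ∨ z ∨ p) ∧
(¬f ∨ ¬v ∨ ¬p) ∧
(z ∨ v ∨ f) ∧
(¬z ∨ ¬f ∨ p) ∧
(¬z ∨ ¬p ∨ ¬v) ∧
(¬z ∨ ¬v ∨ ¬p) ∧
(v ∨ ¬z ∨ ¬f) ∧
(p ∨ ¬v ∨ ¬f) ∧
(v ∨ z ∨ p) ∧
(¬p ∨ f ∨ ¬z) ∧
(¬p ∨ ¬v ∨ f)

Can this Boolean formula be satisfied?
Yes

Yes, the formula is satisfiable.

One satisfying assignment is: v=False, z=False, p=True, f=True

Verification: With this assignment, all 14 clauses evaluate to true.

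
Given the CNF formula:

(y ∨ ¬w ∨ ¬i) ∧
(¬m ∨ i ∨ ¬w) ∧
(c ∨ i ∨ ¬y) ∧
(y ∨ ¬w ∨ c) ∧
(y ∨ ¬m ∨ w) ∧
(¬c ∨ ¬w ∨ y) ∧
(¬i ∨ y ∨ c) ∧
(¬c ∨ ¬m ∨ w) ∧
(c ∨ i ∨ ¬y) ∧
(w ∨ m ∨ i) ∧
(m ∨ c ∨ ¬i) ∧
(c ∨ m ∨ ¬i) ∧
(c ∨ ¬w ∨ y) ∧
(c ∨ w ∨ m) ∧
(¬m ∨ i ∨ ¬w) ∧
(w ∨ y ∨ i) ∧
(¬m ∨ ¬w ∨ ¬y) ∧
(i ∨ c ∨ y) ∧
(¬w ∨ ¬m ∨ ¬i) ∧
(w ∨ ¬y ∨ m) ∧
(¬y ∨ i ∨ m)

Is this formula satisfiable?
Yes

Yes, the formula is satisfiable.

One satisfying assignment is: i=True, m=True, c=False, w=False, y=True

Verification: With this assignment, all 21 clauses evaluate to true.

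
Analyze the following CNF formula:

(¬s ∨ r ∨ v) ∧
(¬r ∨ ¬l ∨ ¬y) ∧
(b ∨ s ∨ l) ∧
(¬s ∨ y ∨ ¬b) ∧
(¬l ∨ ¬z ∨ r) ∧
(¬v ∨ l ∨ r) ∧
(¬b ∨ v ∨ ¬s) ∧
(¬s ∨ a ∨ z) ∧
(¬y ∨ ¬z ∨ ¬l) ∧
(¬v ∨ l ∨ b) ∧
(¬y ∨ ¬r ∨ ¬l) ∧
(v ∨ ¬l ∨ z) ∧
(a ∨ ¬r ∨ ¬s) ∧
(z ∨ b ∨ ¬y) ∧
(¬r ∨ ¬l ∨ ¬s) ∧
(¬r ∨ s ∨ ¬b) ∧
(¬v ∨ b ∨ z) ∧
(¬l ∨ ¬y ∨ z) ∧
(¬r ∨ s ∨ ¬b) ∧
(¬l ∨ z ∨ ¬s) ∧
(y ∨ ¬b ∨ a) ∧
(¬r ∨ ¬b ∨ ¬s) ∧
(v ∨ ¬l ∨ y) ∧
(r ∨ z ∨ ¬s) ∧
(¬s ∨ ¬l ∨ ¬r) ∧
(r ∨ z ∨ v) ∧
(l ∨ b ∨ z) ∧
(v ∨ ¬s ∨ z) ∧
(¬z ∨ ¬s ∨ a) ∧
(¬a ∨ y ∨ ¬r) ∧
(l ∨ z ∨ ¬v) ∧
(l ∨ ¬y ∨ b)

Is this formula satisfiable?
Yes

Yes, the formula is satisfiable.

One satisfying assignment is: y=False, l=True, s=False, z=True, r=True, b=False, a=False, v=True

Verification: With this assignment, all 32 clauses evaluate to true.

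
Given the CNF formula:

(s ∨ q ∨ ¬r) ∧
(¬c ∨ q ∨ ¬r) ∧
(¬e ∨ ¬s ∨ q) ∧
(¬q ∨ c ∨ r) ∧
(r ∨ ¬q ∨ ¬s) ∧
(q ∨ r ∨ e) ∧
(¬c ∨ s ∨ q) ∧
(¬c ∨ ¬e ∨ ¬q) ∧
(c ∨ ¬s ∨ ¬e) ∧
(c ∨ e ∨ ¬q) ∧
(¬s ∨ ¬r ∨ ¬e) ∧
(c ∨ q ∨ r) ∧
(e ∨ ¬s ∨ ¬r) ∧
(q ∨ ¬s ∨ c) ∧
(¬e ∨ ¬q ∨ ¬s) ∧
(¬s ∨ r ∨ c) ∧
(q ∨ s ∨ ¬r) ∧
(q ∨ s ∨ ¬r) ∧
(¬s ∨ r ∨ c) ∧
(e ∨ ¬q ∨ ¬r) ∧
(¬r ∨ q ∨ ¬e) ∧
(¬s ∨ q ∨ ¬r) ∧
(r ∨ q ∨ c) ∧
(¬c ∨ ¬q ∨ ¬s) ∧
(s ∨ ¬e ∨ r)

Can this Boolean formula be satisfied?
Yes

Yes, the formula is satisfiable.

One satisfying assignment is: r=True, c=False, e=True, s=False, q=True

Verification: With this assignment, all 25 clauses evaluate to true.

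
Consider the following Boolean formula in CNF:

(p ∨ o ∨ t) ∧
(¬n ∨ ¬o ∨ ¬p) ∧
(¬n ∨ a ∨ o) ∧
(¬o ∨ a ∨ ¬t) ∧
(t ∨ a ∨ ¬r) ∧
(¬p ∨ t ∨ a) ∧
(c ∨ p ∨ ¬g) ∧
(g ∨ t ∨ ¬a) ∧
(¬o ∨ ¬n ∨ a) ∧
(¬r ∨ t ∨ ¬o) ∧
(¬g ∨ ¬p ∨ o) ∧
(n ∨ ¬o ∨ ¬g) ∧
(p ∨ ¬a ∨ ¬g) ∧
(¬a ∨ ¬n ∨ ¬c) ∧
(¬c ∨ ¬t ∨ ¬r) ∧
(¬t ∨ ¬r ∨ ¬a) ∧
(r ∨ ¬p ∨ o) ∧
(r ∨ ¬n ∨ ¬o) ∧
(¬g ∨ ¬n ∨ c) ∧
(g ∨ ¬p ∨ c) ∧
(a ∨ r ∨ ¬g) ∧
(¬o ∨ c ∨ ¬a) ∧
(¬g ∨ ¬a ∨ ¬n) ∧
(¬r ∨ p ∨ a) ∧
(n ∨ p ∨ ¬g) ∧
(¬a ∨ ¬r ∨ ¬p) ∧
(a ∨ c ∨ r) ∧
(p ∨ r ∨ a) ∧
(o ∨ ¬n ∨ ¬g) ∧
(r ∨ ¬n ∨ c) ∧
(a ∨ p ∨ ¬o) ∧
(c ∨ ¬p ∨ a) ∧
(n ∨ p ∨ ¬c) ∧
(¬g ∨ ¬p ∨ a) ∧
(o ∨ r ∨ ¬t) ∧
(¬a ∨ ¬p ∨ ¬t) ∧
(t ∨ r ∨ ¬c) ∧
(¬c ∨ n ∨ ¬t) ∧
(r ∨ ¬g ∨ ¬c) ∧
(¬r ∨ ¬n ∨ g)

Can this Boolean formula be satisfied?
No

No, the formula is not satisfiable.

No assignment of truth values to the variables can make all 40 clauses true simultaneously.

The formula is UNSAT (unsatisfiable).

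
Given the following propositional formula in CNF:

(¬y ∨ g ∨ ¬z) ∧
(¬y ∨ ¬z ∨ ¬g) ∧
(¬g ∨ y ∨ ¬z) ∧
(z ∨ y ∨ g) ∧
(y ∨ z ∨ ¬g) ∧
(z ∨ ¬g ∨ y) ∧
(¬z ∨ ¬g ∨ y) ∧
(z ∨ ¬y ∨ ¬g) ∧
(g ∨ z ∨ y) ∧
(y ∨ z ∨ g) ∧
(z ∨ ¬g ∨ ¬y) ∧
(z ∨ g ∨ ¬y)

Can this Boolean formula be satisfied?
Yes

Yes, the formula is satisfiable.

One satisfying assignment is: g=False, y=False, z=True

Verification: With this assignment, all 12 clauses evaluate to true.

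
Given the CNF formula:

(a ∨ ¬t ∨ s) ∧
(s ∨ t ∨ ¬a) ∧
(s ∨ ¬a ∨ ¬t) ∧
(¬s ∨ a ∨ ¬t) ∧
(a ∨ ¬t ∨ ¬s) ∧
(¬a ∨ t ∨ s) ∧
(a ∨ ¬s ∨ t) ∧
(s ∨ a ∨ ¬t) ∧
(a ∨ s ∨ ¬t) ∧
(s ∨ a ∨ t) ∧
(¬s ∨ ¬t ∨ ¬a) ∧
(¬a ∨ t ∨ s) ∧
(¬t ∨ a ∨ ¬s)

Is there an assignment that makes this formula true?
Yes

Yes, the formula is satisfiable.

One satisfying assignment is: s=True, a=True, t=False

Verification: With this assignment, all 13 clauses evaluate to true.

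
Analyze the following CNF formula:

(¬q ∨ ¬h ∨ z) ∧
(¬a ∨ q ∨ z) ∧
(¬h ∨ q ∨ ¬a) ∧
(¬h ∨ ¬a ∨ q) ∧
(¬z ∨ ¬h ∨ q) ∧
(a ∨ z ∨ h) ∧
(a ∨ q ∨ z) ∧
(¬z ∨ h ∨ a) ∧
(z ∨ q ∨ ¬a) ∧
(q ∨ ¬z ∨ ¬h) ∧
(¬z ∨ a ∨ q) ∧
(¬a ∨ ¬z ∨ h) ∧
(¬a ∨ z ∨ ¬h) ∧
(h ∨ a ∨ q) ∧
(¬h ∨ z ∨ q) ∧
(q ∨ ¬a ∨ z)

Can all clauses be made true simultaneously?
Yes

Yes, the formula is satisfiable.

One satisfying assignment is: a=False, z=True, h=True, q=True

Verification: With this assignment, all 16 clauses evaluate to true.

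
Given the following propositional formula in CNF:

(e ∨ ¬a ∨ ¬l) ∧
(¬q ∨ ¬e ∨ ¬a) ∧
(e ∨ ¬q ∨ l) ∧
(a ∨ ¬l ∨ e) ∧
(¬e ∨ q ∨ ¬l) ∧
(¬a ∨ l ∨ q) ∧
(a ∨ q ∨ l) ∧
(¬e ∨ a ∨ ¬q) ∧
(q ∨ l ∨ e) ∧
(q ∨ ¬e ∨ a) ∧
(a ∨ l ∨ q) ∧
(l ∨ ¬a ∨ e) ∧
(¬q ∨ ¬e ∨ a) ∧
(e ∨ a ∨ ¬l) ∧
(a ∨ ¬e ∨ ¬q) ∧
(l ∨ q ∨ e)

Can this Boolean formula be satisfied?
No

No, the formula is not satisfiable.

No assignment of truth values to the variables can make all 16 clauses true simultaneously.

The formula is UNSAT (unsatisfiable).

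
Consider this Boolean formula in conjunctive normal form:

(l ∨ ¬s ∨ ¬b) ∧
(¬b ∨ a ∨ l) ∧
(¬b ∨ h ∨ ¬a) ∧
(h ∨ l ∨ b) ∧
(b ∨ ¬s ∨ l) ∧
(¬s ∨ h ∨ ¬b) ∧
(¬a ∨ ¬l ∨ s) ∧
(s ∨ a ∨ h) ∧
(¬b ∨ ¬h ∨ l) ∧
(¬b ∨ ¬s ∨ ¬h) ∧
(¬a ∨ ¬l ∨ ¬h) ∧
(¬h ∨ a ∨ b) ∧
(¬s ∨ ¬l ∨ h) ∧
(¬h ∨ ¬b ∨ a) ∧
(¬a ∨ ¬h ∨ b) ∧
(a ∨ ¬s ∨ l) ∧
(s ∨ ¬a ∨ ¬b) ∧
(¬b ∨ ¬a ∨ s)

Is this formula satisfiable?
No

No, the formula is not satisfiable.

No assignment of truth values to the variables can make all 18 clauses true simultaneously.

The formula is UNSAT (unsatisfiable).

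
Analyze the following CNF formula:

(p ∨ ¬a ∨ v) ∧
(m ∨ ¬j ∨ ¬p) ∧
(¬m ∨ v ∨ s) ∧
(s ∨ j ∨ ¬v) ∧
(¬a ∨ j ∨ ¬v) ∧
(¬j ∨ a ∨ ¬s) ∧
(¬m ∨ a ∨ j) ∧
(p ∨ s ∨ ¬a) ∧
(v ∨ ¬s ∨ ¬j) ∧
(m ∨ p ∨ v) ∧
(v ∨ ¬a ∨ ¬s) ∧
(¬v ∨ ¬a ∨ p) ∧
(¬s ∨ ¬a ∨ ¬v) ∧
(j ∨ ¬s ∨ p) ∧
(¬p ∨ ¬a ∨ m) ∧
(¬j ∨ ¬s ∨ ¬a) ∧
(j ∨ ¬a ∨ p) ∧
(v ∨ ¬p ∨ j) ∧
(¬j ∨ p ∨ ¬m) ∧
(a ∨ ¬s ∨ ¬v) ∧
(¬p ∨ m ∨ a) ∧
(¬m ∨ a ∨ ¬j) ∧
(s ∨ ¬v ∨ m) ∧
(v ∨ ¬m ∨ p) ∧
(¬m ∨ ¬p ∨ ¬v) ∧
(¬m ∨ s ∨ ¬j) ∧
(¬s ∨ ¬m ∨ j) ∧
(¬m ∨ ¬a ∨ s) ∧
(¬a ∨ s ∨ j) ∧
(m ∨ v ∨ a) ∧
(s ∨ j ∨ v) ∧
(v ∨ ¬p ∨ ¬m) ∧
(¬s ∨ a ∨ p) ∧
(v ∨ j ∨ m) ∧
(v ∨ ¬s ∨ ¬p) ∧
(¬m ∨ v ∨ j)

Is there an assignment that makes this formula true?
No

No, the formula is not satisfiable.

No assignment of truth values to the variables can make all 36 clauses true simultaneously.

The formula is UNSAT (unsatisfiable).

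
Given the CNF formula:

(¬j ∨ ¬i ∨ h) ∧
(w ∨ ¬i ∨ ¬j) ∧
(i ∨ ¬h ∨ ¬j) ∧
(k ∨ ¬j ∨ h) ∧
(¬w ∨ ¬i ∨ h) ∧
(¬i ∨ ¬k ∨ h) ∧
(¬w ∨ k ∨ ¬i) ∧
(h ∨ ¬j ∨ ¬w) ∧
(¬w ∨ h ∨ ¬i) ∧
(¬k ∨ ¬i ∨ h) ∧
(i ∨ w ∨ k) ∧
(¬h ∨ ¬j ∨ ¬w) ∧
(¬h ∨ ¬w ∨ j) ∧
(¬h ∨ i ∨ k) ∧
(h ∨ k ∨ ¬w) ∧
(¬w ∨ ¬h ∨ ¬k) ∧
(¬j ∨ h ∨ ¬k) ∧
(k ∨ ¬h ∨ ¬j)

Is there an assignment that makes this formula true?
Yes

Yes, the formula is satisfiable.

One satisfying assignment is: w=False, j=False, i=True, h=False, k=False

Verification: With this assignment, all 18 clauses evaluate to true.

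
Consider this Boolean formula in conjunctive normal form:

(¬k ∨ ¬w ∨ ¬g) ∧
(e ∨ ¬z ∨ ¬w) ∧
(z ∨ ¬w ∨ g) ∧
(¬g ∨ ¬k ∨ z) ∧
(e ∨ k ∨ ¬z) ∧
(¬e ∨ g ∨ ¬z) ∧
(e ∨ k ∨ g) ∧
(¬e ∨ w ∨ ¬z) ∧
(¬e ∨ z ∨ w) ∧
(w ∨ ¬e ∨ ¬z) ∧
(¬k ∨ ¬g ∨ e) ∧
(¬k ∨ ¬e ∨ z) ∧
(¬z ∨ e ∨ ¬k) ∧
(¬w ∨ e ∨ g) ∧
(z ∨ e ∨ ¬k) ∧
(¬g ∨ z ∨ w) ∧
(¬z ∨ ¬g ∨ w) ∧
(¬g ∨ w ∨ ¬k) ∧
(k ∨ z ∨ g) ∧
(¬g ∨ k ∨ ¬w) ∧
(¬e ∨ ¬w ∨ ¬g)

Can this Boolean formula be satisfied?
No

No, the formula is not satisfiable.

No assignment of truth values to the variables can make all 21 clauses true simultaneously.

The formula is UNSAT (unsatisfiable).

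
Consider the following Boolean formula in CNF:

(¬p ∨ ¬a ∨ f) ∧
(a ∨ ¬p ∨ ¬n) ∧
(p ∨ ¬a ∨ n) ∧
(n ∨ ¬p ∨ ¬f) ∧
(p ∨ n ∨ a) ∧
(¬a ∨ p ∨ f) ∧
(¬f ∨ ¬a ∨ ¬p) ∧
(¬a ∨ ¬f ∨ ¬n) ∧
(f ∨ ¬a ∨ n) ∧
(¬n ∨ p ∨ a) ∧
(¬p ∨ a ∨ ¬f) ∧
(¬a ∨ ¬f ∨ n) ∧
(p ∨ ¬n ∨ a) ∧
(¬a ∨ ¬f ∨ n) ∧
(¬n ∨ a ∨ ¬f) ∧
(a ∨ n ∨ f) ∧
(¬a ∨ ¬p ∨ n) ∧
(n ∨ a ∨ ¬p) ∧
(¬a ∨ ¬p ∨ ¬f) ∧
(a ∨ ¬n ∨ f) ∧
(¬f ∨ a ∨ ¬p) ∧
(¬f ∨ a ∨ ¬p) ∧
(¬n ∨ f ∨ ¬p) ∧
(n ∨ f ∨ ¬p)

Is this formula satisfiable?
No

No, the formula is not satisfiable.

No assignment of truth values to the variables can make all 24 clauses true simultaneously.

The formula is UNSAT (unsatisfiable).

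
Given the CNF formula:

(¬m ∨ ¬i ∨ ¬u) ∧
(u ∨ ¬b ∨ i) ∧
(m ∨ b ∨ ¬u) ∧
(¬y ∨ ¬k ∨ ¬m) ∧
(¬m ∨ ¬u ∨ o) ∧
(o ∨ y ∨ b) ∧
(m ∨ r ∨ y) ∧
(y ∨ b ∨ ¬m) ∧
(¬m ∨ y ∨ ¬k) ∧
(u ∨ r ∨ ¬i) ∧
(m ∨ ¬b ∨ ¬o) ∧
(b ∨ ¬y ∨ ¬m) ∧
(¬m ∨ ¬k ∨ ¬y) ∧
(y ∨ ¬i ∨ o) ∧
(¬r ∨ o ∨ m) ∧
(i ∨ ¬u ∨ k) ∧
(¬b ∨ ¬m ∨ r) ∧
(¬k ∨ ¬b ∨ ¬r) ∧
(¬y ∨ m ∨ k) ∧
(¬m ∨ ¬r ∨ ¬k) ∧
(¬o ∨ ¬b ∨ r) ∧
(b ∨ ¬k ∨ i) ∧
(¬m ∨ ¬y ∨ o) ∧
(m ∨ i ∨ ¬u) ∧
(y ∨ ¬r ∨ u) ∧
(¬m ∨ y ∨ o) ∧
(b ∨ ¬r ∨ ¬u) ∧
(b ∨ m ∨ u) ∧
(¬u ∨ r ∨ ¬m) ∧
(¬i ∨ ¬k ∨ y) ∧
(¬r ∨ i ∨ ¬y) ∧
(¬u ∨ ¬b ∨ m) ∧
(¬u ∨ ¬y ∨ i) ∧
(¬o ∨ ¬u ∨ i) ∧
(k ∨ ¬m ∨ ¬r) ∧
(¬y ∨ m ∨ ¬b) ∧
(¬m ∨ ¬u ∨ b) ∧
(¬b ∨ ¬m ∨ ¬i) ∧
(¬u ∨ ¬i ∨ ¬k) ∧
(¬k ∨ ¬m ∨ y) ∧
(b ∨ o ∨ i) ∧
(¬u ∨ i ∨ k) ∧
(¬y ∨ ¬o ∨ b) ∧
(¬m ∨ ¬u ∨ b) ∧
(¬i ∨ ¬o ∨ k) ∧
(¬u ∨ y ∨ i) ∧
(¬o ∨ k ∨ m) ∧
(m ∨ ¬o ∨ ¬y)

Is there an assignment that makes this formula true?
No

No, the formula is not satisfiable.

No assignment of truth values to the variables can make all 48 clauses true simultaneously.

The formula is UNSAT (unsatisfiable).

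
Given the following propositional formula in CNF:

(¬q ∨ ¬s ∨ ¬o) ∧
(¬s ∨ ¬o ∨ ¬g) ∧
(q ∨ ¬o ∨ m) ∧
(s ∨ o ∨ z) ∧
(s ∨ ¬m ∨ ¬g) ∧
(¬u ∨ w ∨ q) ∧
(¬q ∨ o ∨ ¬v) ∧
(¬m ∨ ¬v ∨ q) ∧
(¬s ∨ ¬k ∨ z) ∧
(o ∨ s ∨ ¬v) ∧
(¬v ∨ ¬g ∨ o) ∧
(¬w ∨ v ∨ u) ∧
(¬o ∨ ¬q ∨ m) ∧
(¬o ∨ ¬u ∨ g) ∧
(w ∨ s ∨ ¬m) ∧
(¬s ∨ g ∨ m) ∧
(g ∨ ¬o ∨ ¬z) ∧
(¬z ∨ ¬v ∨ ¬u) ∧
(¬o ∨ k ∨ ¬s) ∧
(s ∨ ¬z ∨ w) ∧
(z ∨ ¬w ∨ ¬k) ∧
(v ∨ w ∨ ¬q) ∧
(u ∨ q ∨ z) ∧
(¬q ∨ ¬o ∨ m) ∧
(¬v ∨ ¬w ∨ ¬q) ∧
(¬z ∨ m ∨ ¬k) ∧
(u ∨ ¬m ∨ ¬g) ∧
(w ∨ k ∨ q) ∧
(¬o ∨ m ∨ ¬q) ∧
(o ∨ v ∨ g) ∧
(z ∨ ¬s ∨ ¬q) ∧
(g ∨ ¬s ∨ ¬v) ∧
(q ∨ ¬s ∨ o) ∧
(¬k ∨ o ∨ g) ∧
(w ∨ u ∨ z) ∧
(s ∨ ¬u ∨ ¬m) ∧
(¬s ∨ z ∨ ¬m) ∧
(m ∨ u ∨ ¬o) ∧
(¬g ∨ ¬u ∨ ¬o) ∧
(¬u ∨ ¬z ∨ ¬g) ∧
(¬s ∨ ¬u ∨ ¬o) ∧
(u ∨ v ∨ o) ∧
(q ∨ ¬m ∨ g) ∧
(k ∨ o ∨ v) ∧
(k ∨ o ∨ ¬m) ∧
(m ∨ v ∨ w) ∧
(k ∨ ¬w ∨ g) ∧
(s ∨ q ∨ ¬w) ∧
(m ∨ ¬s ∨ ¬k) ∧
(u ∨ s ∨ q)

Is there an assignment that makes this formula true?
No

No, the formula is not satisfiable.

No assignment of truth values to the variables can make all 50 clauses true simultaneously.

The formula is UNSAT (unsatisfiable).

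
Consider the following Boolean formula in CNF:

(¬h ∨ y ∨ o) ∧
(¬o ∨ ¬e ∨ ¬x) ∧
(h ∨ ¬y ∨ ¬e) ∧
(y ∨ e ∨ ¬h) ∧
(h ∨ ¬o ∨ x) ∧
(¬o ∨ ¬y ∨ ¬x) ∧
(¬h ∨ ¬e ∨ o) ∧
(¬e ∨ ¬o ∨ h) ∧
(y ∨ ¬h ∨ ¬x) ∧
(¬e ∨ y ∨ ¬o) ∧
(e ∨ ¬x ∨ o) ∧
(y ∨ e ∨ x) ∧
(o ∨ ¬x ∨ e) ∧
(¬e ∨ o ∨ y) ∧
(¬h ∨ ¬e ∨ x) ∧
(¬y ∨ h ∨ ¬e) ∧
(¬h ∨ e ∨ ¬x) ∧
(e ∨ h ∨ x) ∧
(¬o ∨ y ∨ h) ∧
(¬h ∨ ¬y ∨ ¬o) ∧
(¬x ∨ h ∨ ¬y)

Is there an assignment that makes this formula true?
Yes

Yes, the formula is satisfiable.

One satisfying assignment is: h=True, y=True, o=False, e=False, x=False

Verification: With this assignment, all 21 clauses evaluate to true.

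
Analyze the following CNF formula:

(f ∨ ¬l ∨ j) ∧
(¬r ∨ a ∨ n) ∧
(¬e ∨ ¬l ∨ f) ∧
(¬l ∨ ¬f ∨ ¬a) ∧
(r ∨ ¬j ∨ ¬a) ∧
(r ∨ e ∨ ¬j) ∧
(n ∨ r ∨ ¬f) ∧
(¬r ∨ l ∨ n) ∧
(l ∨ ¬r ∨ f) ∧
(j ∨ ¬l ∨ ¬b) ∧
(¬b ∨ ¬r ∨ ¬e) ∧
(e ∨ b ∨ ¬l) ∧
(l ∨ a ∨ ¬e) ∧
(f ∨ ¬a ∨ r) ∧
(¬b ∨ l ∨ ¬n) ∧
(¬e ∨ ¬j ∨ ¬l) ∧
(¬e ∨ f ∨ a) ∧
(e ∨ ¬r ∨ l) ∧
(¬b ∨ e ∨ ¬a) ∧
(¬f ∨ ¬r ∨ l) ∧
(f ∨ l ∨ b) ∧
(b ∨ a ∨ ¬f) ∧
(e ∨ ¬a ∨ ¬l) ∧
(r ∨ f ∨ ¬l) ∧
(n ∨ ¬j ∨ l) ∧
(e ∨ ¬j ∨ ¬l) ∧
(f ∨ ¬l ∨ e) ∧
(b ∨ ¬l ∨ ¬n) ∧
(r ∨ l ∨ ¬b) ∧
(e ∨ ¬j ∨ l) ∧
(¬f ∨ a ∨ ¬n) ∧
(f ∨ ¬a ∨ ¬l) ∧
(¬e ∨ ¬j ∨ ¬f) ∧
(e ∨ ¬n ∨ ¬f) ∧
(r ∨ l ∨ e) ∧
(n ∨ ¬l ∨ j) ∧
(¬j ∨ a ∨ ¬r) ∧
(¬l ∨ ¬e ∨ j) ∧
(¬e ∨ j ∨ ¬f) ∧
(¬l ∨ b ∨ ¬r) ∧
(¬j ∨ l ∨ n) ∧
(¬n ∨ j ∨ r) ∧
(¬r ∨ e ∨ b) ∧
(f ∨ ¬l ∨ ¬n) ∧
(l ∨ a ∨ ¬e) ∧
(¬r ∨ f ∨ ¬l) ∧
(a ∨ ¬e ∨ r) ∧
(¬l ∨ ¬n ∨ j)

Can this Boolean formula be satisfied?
No

No, the formula is not satisfiable.

No assignment of truth values to the variables can make all 48 clauses true simultaneously.

The formula is UNSAT (unsatisfiable).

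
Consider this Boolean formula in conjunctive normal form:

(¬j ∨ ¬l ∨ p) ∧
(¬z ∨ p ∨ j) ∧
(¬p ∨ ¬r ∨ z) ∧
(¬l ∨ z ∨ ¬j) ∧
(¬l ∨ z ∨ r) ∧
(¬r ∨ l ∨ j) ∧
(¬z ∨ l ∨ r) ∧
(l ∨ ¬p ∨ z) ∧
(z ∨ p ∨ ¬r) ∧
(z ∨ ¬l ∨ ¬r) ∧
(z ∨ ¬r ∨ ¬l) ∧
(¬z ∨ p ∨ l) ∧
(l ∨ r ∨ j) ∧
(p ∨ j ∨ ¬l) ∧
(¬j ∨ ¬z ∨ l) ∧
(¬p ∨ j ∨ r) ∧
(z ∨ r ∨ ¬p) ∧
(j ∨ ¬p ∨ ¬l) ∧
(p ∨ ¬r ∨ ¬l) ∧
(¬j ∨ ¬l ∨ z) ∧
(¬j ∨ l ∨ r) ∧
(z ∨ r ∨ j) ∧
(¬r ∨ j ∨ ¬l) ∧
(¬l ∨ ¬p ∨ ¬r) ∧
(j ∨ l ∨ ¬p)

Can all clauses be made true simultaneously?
Yes

Yes, the formula is satisfiable.

One satisfying assignment is: l=True, p=True, r=False, j=True, z=True

Verification: With this assignment, all 25 clauses evaluate to true.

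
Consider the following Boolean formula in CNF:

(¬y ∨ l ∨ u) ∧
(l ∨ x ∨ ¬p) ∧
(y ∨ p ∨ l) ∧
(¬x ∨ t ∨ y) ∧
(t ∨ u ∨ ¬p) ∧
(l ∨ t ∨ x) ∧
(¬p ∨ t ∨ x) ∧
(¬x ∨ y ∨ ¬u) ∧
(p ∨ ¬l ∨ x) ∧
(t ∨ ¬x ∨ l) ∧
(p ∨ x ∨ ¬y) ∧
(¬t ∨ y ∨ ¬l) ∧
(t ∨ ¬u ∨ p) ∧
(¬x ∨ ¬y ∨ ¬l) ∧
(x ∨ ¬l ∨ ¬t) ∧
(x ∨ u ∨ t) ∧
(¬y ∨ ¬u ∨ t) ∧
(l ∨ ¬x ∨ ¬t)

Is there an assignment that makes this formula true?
No

No, the formula is not satisfiable.

No assignment of truth values to the variables can make all 18 clauses true simultaneously.

The formula is UNSAT (unsatisfiable).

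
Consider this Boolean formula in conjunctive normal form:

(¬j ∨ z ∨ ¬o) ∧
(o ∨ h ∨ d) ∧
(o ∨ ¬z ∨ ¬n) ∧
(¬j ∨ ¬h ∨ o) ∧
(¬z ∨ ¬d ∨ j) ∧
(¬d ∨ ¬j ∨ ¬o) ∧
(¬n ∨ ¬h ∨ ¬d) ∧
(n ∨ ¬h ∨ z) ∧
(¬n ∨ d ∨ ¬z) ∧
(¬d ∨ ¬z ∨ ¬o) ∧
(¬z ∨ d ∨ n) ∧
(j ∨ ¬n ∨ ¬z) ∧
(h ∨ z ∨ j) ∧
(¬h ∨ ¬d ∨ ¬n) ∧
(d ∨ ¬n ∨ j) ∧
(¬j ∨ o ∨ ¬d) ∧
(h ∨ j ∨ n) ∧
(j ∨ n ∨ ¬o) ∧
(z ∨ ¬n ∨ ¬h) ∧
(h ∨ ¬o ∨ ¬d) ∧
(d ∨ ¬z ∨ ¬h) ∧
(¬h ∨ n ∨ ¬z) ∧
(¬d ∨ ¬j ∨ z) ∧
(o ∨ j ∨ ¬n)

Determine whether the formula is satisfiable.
No

No, the formula is not satisfiable.

No assignment of truth values to the variables can make all 24 clauses true simultaneously.

The formula is UNSAT (unsatisfiable).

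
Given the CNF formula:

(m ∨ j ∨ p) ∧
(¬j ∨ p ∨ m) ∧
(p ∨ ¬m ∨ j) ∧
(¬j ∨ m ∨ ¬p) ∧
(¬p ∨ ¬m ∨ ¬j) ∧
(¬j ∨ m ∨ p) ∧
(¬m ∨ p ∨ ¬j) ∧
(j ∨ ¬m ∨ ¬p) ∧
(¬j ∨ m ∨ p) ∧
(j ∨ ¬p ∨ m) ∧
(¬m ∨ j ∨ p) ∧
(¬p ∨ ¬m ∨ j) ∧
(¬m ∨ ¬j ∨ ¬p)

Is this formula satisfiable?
No

No, the formula is not satisfiable.

No assignment of truth values to the variables can make all 13 clauses true simultaneously.

The formula is UNSAT (unsatisfiable).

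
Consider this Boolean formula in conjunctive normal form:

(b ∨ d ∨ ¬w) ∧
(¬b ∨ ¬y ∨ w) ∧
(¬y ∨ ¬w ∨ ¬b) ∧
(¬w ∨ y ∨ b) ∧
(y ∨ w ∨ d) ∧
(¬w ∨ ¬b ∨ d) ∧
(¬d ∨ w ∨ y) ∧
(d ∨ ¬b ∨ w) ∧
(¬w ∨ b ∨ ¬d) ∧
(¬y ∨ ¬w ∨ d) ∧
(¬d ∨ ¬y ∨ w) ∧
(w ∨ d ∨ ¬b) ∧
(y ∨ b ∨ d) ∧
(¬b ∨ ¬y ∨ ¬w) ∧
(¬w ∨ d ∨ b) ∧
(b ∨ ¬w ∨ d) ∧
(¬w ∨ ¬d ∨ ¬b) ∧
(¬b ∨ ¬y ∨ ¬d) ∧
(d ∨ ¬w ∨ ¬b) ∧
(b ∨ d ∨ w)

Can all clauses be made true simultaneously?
No

No, the formula is not satisfiable.

No assignment of truth values to the variables can make all 20 clauses true simultaneously.

The formula is UNSAT (unsatisfiable).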